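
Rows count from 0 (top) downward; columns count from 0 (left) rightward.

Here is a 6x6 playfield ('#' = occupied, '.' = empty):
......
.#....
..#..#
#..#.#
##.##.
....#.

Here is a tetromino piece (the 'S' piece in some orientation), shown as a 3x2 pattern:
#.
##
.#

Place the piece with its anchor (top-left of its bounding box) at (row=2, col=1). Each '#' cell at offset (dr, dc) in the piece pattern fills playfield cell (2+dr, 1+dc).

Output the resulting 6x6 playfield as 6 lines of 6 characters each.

Fill (2+0,1+0) = (2,1)
Fill (2+1,1+0) = (3,1)
Fill (2+1,1+1) = (3,2)
Fill (2+2,1+1) = (4,2)

Answer: ......
.#....
.##..#
####.#
#####.
....#.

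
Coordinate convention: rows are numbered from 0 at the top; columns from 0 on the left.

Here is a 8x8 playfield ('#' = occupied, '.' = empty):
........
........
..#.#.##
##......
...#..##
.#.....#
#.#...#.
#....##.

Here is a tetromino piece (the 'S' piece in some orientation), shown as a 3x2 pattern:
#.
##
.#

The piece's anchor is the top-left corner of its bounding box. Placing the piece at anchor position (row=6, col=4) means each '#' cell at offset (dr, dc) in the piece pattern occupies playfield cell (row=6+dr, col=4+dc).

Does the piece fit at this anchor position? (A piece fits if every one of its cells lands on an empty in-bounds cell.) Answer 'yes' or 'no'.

Answer: no

Derivation:
Check each piece cell at anchor (6, 4):
  offset (0,0) -> (6,4): empty -> OK
  offset (1,0) -> (7,4): empty -> OK
  offset (1,1) -> (7,5): occupied ('#') -> FAIL
  offset (2,1) -> (8,5): out of bounds -> FAIL
All cells valid: no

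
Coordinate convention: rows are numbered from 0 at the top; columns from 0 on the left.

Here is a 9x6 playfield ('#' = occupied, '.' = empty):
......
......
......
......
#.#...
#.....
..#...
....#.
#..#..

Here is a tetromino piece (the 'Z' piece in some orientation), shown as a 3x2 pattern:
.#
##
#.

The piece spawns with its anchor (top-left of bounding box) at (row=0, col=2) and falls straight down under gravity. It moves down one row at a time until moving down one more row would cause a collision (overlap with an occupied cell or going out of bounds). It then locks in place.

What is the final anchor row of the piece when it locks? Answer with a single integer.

Spawn at (row=0, col=2). Try each row:
  row 0: fits
  row 1: fits
  row 2: blocked -> lock at row 1

Answer: 1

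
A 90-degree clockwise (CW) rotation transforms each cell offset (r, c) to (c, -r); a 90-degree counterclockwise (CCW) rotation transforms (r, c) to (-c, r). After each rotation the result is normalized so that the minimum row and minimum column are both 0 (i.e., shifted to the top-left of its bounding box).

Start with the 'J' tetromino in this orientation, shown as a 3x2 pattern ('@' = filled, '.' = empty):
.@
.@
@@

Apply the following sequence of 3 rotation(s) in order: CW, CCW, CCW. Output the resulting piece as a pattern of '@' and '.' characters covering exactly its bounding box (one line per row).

Answer: @@@
..@

Derivation:
Start:
.@
.@
@@
After rotation 1 (CW):
@..
@@@
After rotation 2 (CCW):
.@
.@
@@
After rotation 3 (CCW):
@@@
..@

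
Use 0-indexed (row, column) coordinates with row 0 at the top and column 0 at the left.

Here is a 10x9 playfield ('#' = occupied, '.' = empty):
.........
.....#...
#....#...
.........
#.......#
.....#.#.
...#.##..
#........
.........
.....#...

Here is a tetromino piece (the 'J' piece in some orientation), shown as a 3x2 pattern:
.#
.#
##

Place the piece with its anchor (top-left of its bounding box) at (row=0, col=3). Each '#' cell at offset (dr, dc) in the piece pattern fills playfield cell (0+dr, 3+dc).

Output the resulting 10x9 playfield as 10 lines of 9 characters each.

Answer: ....#....
....##...
#..###...
.........
#.......#
.....#.#.
...#.##..
#........
.........
.....#...

Derivation:
Fill (0+0,3+1) = (0,4)
Fill (0+1,3+1) = (1,4)
Fill (0+2,3+0) = (2,3)
Fill (0+2,3+1) = (2,4)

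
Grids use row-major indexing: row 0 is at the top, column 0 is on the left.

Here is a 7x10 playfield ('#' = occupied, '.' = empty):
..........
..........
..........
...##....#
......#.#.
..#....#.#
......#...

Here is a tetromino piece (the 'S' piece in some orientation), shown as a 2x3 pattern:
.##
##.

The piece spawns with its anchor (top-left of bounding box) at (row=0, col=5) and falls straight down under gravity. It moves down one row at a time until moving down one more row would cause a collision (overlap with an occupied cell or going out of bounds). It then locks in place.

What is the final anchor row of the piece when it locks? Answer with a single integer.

Spawn at (row=0, col=5). Try each row:
  row 0: fits
  row 1: fits
  row 2: fits
  row 3: blocked -> lock at row 2

Answer: 2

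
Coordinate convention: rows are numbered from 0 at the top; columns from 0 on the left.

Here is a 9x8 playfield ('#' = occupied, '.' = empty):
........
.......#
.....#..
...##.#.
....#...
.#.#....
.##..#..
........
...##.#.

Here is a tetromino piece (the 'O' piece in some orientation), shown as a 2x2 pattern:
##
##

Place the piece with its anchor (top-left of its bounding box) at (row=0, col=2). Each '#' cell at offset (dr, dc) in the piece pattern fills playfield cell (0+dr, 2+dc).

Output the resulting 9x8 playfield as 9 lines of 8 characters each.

Answer: ..##....
..##...#
.....#..
...##.#.
....#...
.#.#....
.##..#..
........
...##.#.

Derivation:
Fill (0+0,2+0) = (0,2)
Fill (0+0,2+1) = (0,3)
Fill (0+1,2+0) = (1,2)
Fill (0+1,2+1) = (1,3)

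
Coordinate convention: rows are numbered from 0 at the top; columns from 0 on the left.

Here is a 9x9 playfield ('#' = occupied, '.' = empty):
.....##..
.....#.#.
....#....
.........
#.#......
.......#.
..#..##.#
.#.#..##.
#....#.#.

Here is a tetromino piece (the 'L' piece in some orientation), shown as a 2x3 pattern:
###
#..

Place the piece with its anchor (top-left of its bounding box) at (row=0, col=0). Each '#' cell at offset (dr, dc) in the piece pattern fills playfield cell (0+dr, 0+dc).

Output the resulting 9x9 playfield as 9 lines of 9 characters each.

Answer: ###..##..
#....#.#.
....#....
.........
#.#......
.......#.
..#..##.#
.#.#..##.
#....#.#.

Derivation:
Fill (0+0,0+0) = (0,0)
Fill (0+0,0+1) = (0,1)
Fill (0+0,0+2) = (0,2)
Fill (0+1,0+0) = (1,0)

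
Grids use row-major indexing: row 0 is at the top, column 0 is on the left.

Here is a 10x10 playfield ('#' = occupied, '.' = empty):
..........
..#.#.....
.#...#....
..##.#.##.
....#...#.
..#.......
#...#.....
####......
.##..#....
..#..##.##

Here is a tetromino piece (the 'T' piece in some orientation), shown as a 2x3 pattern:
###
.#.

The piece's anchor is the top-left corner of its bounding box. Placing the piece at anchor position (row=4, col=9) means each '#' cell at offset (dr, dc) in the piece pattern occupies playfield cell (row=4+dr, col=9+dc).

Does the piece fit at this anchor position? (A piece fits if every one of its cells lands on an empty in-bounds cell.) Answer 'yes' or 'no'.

Check each piece cell at anchor (4, 9):
  offset (0,0) -> (4,9): empty -> OK
  offset (0,1) -> (4,10): out of bounds -> FAIL
  offset (0,2) -> (4,11): out of bounds -> FAIL
  offset (1,1) -> (5,10): out of bounds -> FAIL
All cells valid: no

Answer: no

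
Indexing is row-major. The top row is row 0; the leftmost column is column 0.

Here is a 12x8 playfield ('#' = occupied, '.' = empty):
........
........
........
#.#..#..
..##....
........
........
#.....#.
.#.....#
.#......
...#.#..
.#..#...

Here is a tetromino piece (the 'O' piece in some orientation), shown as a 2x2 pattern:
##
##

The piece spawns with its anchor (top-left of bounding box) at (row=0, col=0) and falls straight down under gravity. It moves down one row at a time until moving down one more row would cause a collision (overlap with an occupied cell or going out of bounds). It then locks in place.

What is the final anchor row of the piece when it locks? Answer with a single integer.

Answer: 1

Derivation:
Spawn at (row=0, col=0). Try each row:
  row 0: fits
  row 1: fits
  row 2: blocked -> lock at row 1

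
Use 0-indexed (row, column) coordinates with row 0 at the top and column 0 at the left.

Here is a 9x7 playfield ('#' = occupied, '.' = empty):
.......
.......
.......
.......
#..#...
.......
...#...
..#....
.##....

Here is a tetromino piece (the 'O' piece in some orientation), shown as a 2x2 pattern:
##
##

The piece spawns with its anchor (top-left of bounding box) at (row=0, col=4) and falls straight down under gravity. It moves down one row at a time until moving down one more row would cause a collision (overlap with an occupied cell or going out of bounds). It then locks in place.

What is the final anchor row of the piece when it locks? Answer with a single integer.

Answer: 7

Derivation:
Spawn at (row=0, col=4). Try each row:
  row 0: fits
  row 1: fits
  row 2: fits
  row 3: fits
  row 4: fits
  row 5: fits
  row 6: fits
  row 7: fits
  row 8: blocked -> lock at row 7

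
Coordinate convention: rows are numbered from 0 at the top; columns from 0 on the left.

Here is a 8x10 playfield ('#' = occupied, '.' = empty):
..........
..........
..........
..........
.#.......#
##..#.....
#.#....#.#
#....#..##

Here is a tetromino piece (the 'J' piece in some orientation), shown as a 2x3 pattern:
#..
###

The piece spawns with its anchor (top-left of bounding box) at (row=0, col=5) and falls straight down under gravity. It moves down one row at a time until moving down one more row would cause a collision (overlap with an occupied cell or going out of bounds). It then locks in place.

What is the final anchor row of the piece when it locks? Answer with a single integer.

Answer: 4

Derivation:
Spawn at (row=0, col=5). Try each row:
  row 0: fits
  row 1: fits
  row 2: fits
  row 3: fits
  row 4: fits
  row 5: blocked -> lock at row 4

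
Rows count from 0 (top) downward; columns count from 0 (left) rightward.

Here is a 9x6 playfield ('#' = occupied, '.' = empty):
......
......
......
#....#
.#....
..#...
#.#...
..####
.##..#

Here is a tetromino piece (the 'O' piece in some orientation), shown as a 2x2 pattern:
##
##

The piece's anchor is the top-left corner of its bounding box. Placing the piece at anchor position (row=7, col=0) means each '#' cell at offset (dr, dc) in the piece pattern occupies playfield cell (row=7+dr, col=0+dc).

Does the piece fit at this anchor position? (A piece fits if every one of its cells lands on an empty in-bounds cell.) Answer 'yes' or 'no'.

Check each piece cell at anchor (7, 0):
  offset (0,0) -> (7,0): empty -> OK
  offset (0,1) -> (7,1): empty -> OK
  offset (1,0) -> (8,0): empty -> OK
  offset (1,1) -> (8,1): occupied ('#') -> FAIL
All cells valid: no

Answer: no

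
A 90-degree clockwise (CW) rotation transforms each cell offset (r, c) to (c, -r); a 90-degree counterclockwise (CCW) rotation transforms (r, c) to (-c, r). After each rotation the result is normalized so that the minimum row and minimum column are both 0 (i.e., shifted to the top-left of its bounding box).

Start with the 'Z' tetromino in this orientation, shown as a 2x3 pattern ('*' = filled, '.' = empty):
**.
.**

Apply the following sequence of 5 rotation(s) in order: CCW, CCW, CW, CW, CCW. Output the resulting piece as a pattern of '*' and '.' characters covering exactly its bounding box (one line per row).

Answer: .*
**
*.

Derivation:
Start:
**.
.**
After rotation 1 (CCW):
.*
**
*.
After rotation 2 (CCW):
**.
.**
After rotation 3 (CW):
.*
**
*.
After rotation 4 (CW):
**.
.**
After rotation 5 (CCW):
.*
**
*.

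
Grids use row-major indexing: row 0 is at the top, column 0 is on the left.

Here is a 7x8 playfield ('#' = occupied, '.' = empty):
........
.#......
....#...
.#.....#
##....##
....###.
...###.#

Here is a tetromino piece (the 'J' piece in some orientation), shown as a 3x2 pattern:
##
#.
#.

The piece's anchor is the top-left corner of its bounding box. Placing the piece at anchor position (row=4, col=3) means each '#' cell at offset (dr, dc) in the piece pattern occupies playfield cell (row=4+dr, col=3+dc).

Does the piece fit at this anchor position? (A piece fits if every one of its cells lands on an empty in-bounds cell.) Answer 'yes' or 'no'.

Check each piece cell at anchor (4, 3):
  offset (0,0) -> (4,3): empty -> OK
  offset (0,1) -> (4,4): empty -> OK
  offset (1,0) -> (5,3): empty -> OK
  offset (2,0) -> (6,3): occupied ('#') -> FAIL
All cells valid: no

Answer: no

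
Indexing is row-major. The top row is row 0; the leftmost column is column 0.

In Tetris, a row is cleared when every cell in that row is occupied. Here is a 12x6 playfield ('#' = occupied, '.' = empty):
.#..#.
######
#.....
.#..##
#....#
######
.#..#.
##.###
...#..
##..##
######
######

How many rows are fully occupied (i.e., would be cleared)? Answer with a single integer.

Check each row:
  row 0: 4 empty cells -> not full
  row 1: 0 empty cells -> FULL (clear)
  row 2: 5 empty cells -> not full
  row 3: 3 empty cells -> not full
  row 4: 4 empty cells -> not full
  row 5: 0 empty cells -> FULL (clear)
  row 6: 4 empty cells -> not full
  row 7: 1 empty cell -> not full
  row 8: 5 empty cells -> not full
  row 9: 2 empty cells -> not full
  row 10: 0 empty cells -> FULL (clear)
  row 11: 0 empty cells -> FULL (clear)
Total rows cleared: 4

Answer: 4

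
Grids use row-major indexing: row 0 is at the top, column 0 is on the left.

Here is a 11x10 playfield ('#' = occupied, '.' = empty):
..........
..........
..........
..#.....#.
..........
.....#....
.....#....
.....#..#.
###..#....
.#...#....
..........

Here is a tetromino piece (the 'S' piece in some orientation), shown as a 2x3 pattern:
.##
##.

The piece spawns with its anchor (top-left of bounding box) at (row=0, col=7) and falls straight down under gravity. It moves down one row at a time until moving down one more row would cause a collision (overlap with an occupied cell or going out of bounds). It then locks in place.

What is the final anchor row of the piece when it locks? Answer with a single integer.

Spawn at (row=0, col=7). Try each row:
  row 0: fits
  row 1: fits
  row 2: blocked -> lock at row 1

Answer: 1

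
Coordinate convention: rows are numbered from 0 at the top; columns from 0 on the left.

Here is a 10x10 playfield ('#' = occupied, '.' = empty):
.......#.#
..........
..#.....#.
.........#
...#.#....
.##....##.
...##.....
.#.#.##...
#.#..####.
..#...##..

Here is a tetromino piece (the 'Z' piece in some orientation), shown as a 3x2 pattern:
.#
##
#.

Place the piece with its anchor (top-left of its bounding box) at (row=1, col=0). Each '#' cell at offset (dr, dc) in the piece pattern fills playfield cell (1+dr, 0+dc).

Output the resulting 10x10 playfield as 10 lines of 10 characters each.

Answer: .......#.#
.#........
###.....#.
#........#
...#.#....
.##....##.
...##.....
.#.#.##...
#.#..####.
..#...##..

Derivation:
Fill (1+0,0+1) = (1,1)
Fill (1+1,0+0) = (2,0)
Fill (1+1,0+1) = (2,1)
Fill (1+2,0+0) = (3,0)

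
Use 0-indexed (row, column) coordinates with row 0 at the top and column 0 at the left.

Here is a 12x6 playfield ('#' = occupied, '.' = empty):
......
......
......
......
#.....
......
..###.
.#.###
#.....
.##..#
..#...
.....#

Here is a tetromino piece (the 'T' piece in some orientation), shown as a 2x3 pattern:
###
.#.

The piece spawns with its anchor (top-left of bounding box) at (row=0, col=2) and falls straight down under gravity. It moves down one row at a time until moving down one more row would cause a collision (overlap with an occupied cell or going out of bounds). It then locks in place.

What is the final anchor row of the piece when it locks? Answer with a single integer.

Answer: 4

Derivation:
Spawn at (row=0, col=2). Try each row:
  row 0: fits
  row 1: fits
  row 2: fits
  row 3: fits
  row 4: fits
  row 5: blocked -> lock at row 4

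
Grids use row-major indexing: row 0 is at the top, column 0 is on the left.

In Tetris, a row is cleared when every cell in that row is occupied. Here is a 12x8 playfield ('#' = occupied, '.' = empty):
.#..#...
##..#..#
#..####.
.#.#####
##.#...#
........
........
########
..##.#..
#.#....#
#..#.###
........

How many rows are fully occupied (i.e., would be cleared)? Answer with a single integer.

Answer: 1

Derivation:
Check each row:
  row 0: 6 empty cells -> not full
  row 1: 4 empty cells -> not full
  row 2: 3 empty cells -> not full
  row 3: 2 empty cells -> not full
  row 4: 4 empty cells -> not full
  row 5: 8 empty cells -> not full
  row 6: 8 empty cells -> not full
  row 7: 0 empty cells -> FULL (clear)
  row 8: 5 empty cells -> not full
  row 9: 5 empty cells -> not full
  row 10: 3 empty cells -> not full
  row 11: 8 empty cells -> not full
Total rows cleared: 1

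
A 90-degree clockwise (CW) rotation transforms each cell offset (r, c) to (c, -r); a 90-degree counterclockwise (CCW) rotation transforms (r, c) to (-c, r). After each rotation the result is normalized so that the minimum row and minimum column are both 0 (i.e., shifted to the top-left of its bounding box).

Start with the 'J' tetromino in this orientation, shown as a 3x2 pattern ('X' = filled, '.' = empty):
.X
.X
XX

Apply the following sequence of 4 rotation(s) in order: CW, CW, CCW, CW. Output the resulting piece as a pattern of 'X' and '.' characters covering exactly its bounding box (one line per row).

Start:
.X
.X
XX
After rotation 1 (CW):
X..
XXX
After rotation 2 (CW):
XX
X.
X.
After rotation 3 (CCW):
X..
XXX
After rotation 4 (CW):
XX
X.
X.

Answer: XX
X.
X.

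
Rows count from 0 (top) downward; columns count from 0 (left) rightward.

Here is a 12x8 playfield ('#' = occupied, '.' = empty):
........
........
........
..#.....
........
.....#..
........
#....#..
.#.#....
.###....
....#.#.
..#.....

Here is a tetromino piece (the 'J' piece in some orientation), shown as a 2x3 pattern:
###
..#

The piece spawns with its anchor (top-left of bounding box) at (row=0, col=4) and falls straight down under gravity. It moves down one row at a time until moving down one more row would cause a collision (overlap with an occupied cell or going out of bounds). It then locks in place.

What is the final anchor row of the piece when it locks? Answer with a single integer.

Answer: 4

Derivation:
Spawn at (row=0, col=4). Try each row:
  row 0: fits
  row 1: fits
  row 2: fits
  row 3: fits
  row 4: fits
  row 5: blocked -> lock at row 4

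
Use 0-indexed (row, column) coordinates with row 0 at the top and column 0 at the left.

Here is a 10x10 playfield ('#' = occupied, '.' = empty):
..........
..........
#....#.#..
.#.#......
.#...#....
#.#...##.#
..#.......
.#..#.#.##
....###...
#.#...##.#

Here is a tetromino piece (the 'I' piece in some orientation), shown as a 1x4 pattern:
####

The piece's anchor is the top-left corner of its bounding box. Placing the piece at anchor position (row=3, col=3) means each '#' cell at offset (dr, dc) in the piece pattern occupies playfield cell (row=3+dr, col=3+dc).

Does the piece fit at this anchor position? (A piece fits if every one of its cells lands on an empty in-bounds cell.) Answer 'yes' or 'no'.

Check each piece cell at anchor (3, 3):
  offset (0,0) -> (3,3): occupied ('#') -> FAIL
  offset (0,1) -> (3,4): empty -> OK
  offset (0,2) -> (3,5): empty -> OK
  offset (0,3) -> (3,6): empty -> OK
All cells valid: no

Answer: no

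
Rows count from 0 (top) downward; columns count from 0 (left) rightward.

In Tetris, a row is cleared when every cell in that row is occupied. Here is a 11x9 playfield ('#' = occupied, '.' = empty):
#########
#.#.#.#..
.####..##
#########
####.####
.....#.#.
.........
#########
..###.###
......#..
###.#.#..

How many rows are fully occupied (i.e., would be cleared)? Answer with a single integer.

Answer: 3

Derivation:
Check each row:
  row 0: 0 empty cells -> FULL (clear)
  row 1: 5 empty cells -> not full
  row 2: 3 empty cells -> not full
  row 3: 0 empty cells -> FULL (clear)
  row 4: 1 empty cell -> not full
  row 5: 7 empty cells -> not full
  row 6: 9 empty cells -> not full
  row 7: 0 empty cells -> FULL (clear)
  row 8: 3 empty cells -> not full
  row 9: 8 empty cells -> not full
  row 10: 4 empty cells -> not full
Total rows cleared: 3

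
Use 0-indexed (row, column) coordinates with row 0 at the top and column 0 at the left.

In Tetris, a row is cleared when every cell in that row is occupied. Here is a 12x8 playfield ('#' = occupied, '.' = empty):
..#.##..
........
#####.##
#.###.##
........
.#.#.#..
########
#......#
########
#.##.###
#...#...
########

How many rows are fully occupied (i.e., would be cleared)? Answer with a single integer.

Answer: 3

Derivation:
Check each row:
  row 0: 5 empty cells -> not full
  row 1: 8 empty cells -> not full
  row 2: 1 empty cell -> not full
  row 3: 2 empty cells -> not full
  row 4: 8 empty cells -> not full
  row 5: 5 empty cells -> not full
  row 6: 0 empty cells -> FULL (clear)
  row 7: 6 empty cells -> not full
  row 8: 0 empty cells -> FULL (clear)
  row 9: 2 empty cells -> not full
  row 10: 6 empty cells -> not full
  row 11: 0 empty cells -> FULL (clear)
Total rows cleared: 3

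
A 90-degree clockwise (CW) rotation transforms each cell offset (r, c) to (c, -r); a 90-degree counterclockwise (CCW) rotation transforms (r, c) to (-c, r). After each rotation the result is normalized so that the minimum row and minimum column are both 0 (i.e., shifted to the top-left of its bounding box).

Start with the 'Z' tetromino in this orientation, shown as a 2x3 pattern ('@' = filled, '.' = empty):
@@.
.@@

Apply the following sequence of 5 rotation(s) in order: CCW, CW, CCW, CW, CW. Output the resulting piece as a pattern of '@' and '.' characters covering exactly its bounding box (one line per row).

Answer: .@
@@
@.

Derivation:
Start:
@@.
.@@
After rotation 1 (CCW):
.@
@@
@.
After rotation 2 (CW):
@@.
.@@
After rotation 3 (CCW):
.@
@@
@.
After rotation 4 (CW):
@@.
.@@
After rotation 5 (CW):
.@
@@
@.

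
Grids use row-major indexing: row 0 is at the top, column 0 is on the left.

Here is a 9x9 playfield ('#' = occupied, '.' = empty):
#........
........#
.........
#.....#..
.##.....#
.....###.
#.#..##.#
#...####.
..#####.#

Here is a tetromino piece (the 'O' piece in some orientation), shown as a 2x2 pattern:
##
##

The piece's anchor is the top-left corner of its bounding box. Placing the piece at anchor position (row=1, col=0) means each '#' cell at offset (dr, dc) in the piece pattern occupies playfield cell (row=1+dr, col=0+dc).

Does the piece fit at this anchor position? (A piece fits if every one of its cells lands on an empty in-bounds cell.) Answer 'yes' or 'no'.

Check each piece cell at anchor (1, 0):
  offset (0,0) -> (1,0): empty -> OK
  offset (0,1) -> (1,1): empty -> OK
  offset (1,0) -> (2,0): empty -> OK
  offset (1,1) -> (2,1): empty -> OK
All cells valid: yes

Answer: yes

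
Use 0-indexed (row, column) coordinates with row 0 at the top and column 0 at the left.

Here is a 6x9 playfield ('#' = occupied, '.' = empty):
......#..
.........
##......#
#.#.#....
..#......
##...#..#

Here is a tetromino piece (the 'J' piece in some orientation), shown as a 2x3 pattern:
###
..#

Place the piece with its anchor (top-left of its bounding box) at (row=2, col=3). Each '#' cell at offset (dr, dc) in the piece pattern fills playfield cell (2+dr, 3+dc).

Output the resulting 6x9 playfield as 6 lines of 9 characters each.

Answer: ......#..
.........
##.###..#
#.#.##...
..#......
##...#..#

Derivation:
Fill (2+0,3+0) = (2,3)
Fill (2+0,3+1) = (2,4)
Fill (2+0,3+2) = (2,5)
Fill (2+1,3+2) = (3,5)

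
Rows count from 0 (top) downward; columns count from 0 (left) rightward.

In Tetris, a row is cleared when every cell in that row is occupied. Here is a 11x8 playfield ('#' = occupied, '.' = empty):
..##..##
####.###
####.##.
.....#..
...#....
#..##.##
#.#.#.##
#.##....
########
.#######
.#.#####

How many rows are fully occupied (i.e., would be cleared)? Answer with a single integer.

Answer: 1

Derivation:
Check each row:
  row 0: 4 empty cells -> not full
  row 1: 1 empty cell -> not full
  row 2: 2 empty cells -> not full
  row 3: 7 empty cells -> not full
  row 4: 7 empty cells -> not full
  row 5: 3 empty cells -> not full
  row 6: 3 empty cells -> not full
  row 7: 5 empty cells -> not full
  row 8: 0 empty cells -> FULL (clear)
  row 9: 1 empty cell -> not full
  row 10: 2 empty cells -> not full
Total rows cleared: 1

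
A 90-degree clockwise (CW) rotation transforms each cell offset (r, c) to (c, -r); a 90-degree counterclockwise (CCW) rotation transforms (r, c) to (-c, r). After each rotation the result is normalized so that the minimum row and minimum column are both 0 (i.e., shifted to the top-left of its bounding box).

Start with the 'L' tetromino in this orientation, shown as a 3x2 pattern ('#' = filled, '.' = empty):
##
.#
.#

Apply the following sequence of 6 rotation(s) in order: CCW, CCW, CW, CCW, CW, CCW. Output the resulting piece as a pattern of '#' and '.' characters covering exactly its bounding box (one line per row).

Answer: #.
#.
##

Derivation:
Start:
##
.#
.#
After rotation 1 (CCW):
###
#..
After rotation 2 (CCW):
#.
#.
##
After rotation 3 (CW):
###
#..
After rotation 4 (CCW):
#.
#.
##
After rotation 5 (CW):
###
#..
After rotation 6 (CCW):
#.
#.
##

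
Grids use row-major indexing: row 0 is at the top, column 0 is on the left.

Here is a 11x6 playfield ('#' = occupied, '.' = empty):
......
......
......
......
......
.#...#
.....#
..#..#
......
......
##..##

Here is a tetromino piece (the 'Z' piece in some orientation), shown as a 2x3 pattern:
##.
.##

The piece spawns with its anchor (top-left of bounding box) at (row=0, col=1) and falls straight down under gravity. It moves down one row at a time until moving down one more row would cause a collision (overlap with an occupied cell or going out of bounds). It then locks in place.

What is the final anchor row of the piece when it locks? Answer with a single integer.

Answer: 4

Derivation:
Spawn at (row=0, col=1). Try each row:
  row 0: fits
  row 1: fits
  row 2: fits
  row 3: fits
  row 4: fits
  row 5: blocked -> lock at row 4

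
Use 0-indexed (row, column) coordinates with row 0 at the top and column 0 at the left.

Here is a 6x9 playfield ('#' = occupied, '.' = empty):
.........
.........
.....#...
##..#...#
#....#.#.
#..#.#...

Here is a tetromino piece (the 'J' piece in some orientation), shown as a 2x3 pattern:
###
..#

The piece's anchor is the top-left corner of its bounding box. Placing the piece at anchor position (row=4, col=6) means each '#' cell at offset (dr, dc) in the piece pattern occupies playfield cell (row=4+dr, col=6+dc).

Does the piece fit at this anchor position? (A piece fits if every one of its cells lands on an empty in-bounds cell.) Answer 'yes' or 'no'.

Answer: no

Derivation:
Check each piece cell at anchor (4, 6):
  offset (0,0) -> (4,6): empty -> OK
  offset (0,1) -> (4,7): occupied ('#') -> FAIL
  offset (0,2) -> (4,8): empty -> OK
  offset (1,2) -> (5,8): empty -> OK
All cells valid: no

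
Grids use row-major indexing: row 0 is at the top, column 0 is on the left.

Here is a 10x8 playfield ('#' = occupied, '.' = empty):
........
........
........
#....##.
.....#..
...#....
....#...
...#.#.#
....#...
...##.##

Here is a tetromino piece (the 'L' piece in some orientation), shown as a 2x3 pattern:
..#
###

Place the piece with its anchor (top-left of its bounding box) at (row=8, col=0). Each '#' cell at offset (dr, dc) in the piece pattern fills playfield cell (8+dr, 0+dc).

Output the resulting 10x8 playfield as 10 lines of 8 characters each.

Answer: ........
........
........
#....##.
.....#..
...#....
....#...
...#.#.#
..#.#...
#####.##

Derivation:
Fill (8+0,0+2) = (8,2)
Fill (8+1,0+0) = (9,0)
Fill (8+1,0+1) = (9,1)
Fill (8+1,0+2) = (9,2)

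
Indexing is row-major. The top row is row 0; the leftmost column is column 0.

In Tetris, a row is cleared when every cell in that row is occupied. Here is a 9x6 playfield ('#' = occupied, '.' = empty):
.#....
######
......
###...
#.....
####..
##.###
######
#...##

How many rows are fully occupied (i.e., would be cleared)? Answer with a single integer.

Answer: 2

Derivation:
Check each row:
  row 0: 5 empty cells -> not full
  row 1: 0 empty cells -> FULL (clear)
  row 2: 6 empty cells -> not full
  row 3: 3 empty cells -> not full
  row 4: 5 empty cells -> not full
  row 5: 2 empty cells -> not full
  row 6: 1 empty cell -> not full
  row 7: 0 empty cells -> FULL (clear)
  row 8: 3 empty cells -> not full
Total rows cleared: 2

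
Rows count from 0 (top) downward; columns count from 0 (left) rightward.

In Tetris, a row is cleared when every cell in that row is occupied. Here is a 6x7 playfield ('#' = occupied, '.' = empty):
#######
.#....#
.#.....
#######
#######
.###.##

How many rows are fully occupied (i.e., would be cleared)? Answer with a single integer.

Check each row:
  row 0: 0 empty cells -> FULL (clear)
  row 1: 5 empty cells -> not full
  row 2: 6 empty cells -> not full
  row 3: 0 empty cells -> FULL (clear)
  row 4: 0 empty cells -> FULL (clear)
  row 5: 2 empty cells -> not full
Total rows cleared: 3

Answer: 3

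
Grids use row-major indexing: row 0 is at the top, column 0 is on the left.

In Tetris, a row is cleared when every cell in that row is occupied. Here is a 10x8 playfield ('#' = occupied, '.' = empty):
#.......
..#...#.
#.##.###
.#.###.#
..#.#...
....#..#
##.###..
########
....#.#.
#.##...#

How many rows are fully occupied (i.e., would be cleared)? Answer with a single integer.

Check each row:
  row 0: 7 empty cells -> not full
  row 1: 6 empty cells -> not full
  row 2: 2 empty cells -> not full
  row 3: 3 empty cells -> not full
  row 4: 6 empty cells -> not full
  row 5: 6 empty cells -> not full
  row 6: 3 empty cells -> not full
  row 7: 0 empty cells -> FULL (clear)
  row 8: 6 empty cells -> not full
  row 9: 4 empty cells -> not full
Total rows cleared: 1

Answer: 1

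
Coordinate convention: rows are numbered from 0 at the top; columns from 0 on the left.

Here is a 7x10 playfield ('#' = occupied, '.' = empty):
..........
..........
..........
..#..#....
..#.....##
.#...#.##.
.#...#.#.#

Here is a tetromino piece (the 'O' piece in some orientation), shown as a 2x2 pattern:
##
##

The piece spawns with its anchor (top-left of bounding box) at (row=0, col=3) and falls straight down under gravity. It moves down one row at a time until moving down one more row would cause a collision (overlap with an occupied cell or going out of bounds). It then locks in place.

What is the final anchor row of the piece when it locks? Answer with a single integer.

Spawn at (row=0, col=3). Try each row:
  row 0: fits
  row 1: fits
  row 2: fits
  row 3: fits
  row 4: fits
  row 5: fits
  row 6: blocked -> lock at row 5

Answer: 5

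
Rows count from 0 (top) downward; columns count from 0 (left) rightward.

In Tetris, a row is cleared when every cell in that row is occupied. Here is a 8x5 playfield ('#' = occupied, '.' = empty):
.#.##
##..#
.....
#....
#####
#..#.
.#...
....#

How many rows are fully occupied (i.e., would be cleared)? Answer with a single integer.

Answer: 1

Derivation:
Check each row:
  row 0: 2 empty cells -> not full
  row 1: 2 empty cells -> not full
  row 2: 5 empty cells -> not full
  row 3: 4 empty cells -> not full
  row 4: 0 empty cells -> FULL (clear)
  row 5: 3 empty cells -> not full
  row 6: 4 empty cells -> not full
  row 7: 4 empty cells -> not full
Total rows cleared: 1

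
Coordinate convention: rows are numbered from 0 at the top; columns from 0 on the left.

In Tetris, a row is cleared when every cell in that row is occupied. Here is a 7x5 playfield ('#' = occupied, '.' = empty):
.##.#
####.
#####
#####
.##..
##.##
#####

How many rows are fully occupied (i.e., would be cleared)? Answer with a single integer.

Check each row:
  row 0: 2 empty cells -> not full
  row 1: 1 empty cell -> not full
  row 2: 0 empty cells -> FULL (clear)
  row 3: 0 empty cells -> FULL (clear)
  row 4: 3 empty cells -> not full
  row 5: 1 empty cell -> not full
  row 6: 0 empty cells -> FULL (clear)
Total rows cleared: 3

Answer: 3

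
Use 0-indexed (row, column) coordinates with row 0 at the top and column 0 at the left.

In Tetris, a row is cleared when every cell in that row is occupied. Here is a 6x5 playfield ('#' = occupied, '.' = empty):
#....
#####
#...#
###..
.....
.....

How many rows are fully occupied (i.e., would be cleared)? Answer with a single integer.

Check each row:
  row 0: 4 empty cells -> not full
  row 1: 0 empty cells -> FULL (clear)
  row 2: 3 empty cells -> not full
  row 3: 2 empty cells -> not full
  row 4: 5 empty cells -> not full
  row 5: 5 empty cells -> not full
Total rows cleared: 1

Answer: 1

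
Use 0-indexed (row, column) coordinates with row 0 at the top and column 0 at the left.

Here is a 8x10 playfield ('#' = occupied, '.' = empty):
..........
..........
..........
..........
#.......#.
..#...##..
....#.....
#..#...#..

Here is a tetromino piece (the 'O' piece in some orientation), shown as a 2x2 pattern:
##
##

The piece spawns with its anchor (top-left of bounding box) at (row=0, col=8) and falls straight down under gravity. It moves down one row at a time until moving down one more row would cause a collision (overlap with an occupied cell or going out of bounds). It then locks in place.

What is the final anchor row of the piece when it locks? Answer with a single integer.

Spawn at (row=0, col=8). Try each row:
  row 0: fits
  row 1: fits
  row 2: fits
  row 3: blocked -> lock at row 2

Answer: 2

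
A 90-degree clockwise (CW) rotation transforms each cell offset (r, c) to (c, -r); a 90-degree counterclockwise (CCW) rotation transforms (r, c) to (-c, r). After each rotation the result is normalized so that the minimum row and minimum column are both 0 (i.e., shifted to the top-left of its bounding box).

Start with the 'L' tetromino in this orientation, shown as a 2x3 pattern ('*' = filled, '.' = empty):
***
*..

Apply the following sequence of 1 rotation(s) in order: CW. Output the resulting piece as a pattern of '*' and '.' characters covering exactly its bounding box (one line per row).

Answer: **
.*
.*

Derivation:
Start:
***
*..
After rotation 1 (CW):
**
.*
.*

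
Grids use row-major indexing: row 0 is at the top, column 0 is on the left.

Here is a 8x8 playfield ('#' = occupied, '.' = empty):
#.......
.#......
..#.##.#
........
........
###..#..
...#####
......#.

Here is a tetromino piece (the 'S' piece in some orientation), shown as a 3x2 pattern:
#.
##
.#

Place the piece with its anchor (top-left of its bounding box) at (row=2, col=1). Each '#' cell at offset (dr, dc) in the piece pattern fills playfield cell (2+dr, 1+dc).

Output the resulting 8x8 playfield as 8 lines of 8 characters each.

Answer: #.......
.#......
.##.##.#
.##.....
..#.....
###..#..
...#####
......#.

Derivation:
Fill (2+0,1+0) = (2,1)
Fill (2+1,1+0) = (3,1)
Fill (2+1,1+1) = (3,2)
Fill (2+2,1+1) = (4,2)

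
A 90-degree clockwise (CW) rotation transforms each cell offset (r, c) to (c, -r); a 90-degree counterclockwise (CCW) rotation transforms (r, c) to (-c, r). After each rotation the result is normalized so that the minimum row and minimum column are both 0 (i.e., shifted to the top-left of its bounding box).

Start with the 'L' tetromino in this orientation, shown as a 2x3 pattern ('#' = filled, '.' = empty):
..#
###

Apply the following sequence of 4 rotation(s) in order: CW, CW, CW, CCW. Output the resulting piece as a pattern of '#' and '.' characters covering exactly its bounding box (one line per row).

Start:
..#
###
After rotation 1 (CW):
#.
#.
##
After rotation 2 (CW):
###
#..
After rotation 3 (CW):
##
.#
.#
After rotation 4 (CCW):
###
#..

Answer: ###
#..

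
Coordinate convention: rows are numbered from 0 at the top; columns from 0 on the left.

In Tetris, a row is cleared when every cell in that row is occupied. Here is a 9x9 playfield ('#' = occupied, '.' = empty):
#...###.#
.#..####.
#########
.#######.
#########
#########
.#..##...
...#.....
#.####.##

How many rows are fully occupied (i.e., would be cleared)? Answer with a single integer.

Answer: 3

Derivation:
Check each row:
  row 0: 4 empty cells -> not full
  row 1: 4 empty cells -> not full
  row 2: 0 empty cells -> FULL (clear)
  row 3: 2 empty cells -> not full
  row 4: 0 empty cells -> FULL (clear)
  row 5: 0 empty cells -> FULL (clear)
  row 6: 6 empty cells -> not full
  row 7: 8 empty cells -> not full
  row 8: 2 empty cells -> not full
Total rows cleared: 3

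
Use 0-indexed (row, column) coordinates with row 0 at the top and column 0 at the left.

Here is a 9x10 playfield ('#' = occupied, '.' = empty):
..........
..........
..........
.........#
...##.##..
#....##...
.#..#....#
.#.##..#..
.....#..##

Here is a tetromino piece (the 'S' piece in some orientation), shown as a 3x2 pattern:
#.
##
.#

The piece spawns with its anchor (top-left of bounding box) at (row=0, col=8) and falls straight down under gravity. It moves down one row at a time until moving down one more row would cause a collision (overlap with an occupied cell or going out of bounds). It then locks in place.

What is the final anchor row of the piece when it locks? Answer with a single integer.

Spawn at (row=0, col=8). Try each row:
  row 0: fits
  row 1: blocked -> lock at row 0

Answer: 0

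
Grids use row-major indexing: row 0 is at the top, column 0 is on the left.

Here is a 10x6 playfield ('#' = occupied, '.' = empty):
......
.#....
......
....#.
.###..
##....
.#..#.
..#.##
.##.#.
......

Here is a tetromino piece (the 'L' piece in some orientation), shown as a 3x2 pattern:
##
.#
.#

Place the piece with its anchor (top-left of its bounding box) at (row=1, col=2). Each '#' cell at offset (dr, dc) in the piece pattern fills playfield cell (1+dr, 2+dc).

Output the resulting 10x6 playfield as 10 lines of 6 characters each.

Answer: ......
.###..
...#..
...##.
.###..
##....
.#..#.
..#.##
.##.#.
......

Derivation:
Fill (1+0,2+0) = (1,2)
Fill (1+0,2+1) = (1,3)
Fill (1+1,2+1) = (2,3)
Fill (1+2,2+1) = (3,3)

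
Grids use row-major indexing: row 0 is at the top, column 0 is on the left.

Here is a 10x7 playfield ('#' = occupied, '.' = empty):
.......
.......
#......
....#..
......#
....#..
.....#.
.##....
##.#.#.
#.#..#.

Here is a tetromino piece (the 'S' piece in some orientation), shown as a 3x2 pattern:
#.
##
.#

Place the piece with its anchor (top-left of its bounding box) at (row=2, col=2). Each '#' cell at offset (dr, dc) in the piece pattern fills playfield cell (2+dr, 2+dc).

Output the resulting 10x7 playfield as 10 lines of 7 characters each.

Answer: .......
.......
#.#....
..###..
...#..#
....#..
.....#.
.##....
##.#.#.
#.#..#.

Derivation:
Fill (2+0,2+0) = (2,2)
Fill (2+1,2+0) = (3,2)
Fill (2+1,2+1) = (3,3)
Fill (2+2,2+1) = (4,3)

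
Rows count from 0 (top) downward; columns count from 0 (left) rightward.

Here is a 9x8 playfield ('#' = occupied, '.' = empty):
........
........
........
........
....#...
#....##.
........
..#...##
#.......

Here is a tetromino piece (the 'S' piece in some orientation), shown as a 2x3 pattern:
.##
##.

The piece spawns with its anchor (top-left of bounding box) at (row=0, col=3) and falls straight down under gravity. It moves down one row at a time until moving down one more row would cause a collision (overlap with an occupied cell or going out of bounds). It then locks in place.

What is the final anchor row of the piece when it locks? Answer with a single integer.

Answer: 2

Derivation:
Spawn at (row=0, col=3). Try each row:
  row 0: fits
  row 1: fits
  row 2: fits
  row 3: blocked -> lock at row 2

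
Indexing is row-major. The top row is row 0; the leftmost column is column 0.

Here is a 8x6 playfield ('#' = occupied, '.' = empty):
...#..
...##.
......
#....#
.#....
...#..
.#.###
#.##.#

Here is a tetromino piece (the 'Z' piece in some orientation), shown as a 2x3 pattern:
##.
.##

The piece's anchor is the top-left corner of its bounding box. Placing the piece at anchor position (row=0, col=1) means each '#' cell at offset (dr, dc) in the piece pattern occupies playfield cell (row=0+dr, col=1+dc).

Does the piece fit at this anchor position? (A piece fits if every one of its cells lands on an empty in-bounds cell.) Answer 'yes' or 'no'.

Check each piece cell at anchor (0, 1):
  offset (0,0) -> (0,1): empty -> OK
  offset (0,1) -> (0,2): empty -> OK
  offset (1,1) -> (1,2): empty -> OK
  offset (1,2) -> (1,3): occupied ('#') -> FAIL
All cells valid: no

Answer: no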